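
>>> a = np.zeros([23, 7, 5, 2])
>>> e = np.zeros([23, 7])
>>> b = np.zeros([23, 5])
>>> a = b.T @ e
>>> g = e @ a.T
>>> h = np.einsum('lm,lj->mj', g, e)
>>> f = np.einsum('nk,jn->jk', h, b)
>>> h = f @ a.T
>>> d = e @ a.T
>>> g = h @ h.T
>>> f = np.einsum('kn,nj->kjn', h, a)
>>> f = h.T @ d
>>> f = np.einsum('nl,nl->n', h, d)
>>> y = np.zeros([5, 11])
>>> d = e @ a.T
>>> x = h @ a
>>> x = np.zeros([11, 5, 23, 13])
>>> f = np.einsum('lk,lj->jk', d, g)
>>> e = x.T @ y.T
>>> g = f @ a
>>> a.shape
(5, 7)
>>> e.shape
(13, 23, 5, 5)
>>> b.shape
(23, 5)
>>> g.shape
(23, 7)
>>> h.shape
(23, 5)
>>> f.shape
(23, 5)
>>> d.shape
(23, 5)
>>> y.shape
(5, 11)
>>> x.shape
(11, 5, 23, 13)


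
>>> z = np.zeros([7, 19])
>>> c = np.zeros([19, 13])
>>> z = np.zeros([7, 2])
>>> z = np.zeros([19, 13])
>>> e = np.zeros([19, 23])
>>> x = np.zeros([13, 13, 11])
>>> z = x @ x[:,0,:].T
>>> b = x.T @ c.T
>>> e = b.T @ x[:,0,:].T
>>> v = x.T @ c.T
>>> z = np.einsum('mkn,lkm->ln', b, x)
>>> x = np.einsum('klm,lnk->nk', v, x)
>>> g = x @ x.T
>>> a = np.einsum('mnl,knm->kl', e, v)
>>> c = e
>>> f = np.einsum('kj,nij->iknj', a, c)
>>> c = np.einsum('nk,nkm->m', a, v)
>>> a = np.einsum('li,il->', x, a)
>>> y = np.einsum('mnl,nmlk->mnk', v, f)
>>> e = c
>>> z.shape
(13, 19)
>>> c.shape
(19,)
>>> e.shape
(19,)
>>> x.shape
(13, 11)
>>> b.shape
(11, 13, 19)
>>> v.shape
(11, 13, 19)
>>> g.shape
(13, 13)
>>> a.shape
()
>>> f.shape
(13, 11, 19, 13)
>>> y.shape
(11, 13, 13)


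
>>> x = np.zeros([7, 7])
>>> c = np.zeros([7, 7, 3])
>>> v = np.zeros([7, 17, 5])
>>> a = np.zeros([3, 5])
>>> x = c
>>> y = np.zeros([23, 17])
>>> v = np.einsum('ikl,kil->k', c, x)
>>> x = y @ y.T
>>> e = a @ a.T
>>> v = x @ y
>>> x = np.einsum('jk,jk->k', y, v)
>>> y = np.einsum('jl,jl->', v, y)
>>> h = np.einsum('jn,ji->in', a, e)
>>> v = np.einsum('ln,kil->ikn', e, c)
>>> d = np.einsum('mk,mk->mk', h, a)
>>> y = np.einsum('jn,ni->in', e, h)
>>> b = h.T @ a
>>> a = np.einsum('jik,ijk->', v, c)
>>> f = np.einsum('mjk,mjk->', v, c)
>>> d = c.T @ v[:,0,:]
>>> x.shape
(17,)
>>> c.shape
(7, 7, 3)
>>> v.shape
(7, 7, 3)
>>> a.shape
()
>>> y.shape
(5, 3)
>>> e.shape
(3, 3)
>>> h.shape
(3, 5)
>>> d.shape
(3, 7, 3)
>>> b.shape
(5, 5)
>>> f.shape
()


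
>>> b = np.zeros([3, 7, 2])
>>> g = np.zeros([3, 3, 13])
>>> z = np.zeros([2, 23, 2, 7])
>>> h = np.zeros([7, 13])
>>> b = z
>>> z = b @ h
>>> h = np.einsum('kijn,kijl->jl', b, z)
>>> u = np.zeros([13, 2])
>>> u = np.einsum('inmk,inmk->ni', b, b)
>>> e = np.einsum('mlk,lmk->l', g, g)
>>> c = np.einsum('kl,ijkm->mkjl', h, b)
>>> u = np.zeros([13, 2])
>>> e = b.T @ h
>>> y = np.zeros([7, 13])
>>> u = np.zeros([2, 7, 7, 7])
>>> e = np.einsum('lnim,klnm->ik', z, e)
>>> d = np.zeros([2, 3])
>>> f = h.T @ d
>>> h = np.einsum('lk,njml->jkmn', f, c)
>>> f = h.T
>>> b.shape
(2, 23, 2, 7)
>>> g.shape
(3, 3, 13)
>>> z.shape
(2, 23, 2, 13)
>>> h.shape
(2, 3, 23, 7)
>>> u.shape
(2, 7, 7, 7)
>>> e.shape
(2, 7)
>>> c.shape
(7, 2, 23, 13)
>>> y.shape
(7, 13)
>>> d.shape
(2, 3)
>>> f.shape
(7, 23, 3, 2)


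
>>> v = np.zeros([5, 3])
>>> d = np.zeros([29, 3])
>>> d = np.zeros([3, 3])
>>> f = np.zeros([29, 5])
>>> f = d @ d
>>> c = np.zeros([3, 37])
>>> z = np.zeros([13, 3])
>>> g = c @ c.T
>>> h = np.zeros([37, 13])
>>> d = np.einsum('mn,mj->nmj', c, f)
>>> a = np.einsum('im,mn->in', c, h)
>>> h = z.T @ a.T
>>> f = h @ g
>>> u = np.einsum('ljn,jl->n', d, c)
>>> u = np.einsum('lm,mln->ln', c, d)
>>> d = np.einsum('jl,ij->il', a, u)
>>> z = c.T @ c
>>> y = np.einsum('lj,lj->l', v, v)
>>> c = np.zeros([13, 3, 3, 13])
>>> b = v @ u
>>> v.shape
(5, 3)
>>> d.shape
(3, 13)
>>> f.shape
(3, 3)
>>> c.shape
(13, 3, 3, 13)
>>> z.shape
(37, 37)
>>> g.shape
(3, 3)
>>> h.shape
(3, 3)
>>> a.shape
(3, 13)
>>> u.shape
(3, 3)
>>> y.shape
(5,)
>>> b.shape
(5, 3)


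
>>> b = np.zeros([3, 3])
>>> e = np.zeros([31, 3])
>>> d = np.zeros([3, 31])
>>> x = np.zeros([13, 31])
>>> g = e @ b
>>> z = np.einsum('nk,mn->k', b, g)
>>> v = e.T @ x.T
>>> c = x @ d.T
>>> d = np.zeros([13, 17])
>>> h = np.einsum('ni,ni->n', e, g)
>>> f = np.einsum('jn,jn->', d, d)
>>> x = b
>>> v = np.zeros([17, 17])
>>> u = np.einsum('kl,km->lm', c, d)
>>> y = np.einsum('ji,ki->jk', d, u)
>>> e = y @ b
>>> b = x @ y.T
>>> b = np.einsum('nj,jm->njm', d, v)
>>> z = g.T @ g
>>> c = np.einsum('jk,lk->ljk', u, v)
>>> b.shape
(13, 17, 17)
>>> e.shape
(13, 3)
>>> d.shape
(13, 17)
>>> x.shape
(3, 3)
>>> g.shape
(31, 3)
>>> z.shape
(3, 3)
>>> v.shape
(17, 17)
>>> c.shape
(17, 3, 17)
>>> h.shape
(31,)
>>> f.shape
()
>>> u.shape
(3, 17)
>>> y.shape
(13, 3)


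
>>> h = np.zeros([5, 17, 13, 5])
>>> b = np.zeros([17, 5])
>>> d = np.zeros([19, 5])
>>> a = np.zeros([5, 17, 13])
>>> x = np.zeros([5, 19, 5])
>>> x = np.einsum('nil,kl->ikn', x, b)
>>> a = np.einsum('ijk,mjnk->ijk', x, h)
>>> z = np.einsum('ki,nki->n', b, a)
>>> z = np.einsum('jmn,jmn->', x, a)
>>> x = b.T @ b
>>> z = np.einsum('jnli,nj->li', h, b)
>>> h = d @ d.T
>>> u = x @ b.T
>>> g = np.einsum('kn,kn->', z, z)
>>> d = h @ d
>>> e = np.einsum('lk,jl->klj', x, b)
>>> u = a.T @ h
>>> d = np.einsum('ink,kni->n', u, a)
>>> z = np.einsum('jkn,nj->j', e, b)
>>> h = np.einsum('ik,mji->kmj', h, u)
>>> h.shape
(19, 5, 17)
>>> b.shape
(17, 5)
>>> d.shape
(17,)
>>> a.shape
(19, 17, 5)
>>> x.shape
(5, 5)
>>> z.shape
(5,)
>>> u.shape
(5, 17, 19)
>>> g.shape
()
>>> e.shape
(5, 5, 17)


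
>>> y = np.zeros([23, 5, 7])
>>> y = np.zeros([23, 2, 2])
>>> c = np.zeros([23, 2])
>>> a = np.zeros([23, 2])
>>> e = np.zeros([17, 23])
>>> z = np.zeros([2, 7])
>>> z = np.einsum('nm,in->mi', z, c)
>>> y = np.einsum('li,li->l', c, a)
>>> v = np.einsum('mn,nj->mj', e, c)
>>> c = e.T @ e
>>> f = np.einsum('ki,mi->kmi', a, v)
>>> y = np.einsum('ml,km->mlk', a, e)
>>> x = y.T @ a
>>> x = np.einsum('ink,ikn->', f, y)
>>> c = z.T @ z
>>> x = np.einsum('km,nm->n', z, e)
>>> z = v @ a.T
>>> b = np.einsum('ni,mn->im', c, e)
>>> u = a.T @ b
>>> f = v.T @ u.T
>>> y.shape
(23, 2, 17)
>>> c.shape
(23, 23)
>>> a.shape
(23, 2)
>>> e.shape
(17, 23)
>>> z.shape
(17, 23)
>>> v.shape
(17, 2)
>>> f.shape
(2, 2)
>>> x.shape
(17,)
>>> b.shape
(23, 17)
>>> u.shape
(2, 17)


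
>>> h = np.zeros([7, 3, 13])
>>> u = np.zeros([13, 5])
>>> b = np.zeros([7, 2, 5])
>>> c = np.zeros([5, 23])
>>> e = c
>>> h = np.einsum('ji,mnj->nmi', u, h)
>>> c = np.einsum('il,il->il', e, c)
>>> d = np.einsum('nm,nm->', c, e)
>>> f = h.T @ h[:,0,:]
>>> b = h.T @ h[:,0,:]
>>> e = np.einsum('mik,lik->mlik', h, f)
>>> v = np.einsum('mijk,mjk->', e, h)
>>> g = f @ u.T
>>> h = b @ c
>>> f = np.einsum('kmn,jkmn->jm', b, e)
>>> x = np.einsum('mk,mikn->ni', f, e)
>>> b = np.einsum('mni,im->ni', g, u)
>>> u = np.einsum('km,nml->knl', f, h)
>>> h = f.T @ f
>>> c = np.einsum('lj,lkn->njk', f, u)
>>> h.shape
(7, 7)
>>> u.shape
(3, 5, 23)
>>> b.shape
(7, 13)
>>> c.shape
(23, 7, 5)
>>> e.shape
(3, 5, 7, 5)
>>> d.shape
()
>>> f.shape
(3, 7)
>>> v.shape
()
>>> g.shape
(5, 7, 13)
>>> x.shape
(5, 5)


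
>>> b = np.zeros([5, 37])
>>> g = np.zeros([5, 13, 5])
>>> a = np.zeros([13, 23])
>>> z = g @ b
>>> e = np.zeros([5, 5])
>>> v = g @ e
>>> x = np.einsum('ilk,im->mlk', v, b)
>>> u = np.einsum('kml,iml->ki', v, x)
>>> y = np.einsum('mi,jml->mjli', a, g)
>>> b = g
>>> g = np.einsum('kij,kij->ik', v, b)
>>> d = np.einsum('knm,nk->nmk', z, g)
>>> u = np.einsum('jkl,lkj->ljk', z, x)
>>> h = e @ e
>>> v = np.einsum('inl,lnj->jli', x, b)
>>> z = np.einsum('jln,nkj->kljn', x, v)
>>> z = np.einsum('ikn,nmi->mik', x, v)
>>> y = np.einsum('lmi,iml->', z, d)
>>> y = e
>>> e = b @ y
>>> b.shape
(5, 13, 5)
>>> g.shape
(13, 5)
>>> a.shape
(13, 23)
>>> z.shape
(5, 37, 13)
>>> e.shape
(5, 13, 5)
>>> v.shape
(5, 5, 37)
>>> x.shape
(37, 13, 5)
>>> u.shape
(37, 5, 13)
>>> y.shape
(5, 5)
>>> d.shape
(13, 37, 5)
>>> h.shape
(5, 5)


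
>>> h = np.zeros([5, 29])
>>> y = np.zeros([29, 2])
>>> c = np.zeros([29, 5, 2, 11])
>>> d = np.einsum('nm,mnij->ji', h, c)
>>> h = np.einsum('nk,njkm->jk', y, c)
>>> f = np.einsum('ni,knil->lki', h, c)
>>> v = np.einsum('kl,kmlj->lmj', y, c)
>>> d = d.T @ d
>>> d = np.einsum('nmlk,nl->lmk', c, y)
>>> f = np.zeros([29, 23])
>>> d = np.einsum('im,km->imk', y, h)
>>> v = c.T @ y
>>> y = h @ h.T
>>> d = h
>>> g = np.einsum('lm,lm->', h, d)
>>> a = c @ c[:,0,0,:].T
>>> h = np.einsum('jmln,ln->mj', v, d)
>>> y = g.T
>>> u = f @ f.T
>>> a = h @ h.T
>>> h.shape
(2, 11)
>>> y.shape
()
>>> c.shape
(29, 5, 2, 11)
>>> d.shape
(5, 2)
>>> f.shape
(29, 23)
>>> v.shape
(11, 2, 5, 2)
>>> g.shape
()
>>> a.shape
(2, 2)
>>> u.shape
(29, 29)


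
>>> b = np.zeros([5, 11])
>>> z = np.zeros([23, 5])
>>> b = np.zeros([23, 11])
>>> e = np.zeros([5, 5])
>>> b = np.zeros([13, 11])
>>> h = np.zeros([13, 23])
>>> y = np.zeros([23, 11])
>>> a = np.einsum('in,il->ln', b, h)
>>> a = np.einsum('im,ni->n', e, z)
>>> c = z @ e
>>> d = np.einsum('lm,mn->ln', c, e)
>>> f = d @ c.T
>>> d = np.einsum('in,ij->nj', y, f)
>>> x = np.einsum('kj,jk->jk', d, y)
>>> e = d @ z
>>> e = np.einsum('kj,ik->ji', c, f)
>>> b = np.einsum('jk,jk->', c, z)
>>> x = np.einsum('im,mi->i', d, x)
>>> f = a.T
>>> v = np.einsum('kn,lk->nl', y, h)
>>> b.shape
()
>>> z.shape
(23, 5)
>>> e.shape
(5, 23)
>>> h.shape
(13, 23)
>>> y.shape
(23, 11)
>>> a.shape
(23,)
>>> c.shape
(23, 5)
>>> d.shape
(11, 23)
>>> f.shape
(23,)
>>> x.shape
(11,)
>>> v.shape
(11, 13)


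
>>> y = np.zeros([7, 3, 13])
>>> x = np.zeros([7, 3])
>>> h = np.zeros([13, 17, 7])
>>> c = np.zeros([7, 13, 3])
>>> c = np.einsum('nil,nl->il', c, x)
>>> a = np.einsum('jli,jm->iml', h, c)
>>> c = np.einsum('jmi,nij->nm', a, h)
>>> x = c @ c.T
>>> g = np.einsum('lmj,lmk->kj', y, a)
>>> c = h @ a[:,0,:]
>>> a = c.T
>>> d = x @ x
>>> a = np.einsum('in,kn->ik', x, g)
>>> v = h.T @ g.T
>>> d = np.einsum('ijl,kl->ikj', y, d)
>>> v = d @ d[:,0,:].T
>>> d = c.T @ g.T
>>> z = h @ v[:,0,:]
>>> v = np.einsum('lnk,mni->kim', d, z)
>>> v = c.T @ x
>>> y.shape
(7, 3, 13)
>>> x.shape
(13, 13)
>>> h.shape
(13, 17, 7)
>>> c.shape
(13, 17, 17)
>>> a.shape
(13, 17)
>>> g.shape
(17, 13)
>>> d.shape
(17, 17, 17)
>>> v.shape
(17, 17, 13)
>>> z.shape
(13, 17, 7)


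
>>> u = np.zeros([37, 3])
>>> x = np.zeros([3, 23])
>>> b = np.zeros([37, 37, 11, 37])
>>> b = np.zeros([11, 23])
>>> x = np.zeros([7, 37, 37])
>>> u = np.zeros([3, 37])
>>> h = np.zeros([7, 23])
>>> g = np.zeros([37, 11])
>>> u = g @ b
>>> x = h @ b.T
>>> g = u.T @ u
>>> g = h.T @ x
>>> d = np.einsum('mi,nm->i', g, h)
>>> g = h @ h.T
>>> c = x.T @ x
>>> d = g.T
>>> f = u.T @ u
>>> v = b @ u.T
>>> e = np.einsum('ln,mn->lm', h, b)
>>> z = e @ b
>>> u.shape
(37, 23)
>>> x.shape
(7, 11)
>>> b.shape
(11, 23)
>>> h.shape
(7, 23)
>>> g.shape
(7, 7)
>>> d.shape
(7, 7)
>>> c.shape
(11, 11)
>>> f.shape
(23, 23)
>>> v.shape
(11, 37)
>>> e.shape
(7, 11)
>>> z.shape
(7, 23)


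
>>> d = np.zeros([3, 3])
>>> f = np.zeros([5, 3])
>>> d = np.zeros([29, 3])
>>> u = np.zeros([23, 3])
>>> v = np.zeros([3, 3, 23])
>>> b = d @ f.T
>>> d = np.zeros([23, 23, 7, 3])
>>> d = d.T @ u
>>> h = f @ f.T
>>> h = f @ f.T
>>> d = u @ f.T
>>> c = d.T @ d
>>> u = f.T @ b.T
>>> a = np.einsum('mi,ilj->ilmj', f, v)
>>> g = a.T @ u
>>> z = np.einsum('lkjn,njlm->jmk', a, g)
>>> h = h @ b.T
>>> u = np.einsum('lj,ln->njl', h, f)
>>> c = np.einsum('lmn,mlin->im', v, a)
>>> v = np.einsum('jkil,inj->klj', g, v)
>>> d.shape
(23, 5)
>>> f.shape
(5, 3)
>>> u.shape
(3, 29, 5)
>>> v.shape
(5, 29, 23)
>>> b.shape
(29, 5)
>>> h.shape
(5, 29)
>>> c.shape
(5, 3)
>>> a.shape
(3, 3, 5, 23)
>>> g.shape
(23, 5, 3, 29)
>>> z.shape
(5, 29, 3)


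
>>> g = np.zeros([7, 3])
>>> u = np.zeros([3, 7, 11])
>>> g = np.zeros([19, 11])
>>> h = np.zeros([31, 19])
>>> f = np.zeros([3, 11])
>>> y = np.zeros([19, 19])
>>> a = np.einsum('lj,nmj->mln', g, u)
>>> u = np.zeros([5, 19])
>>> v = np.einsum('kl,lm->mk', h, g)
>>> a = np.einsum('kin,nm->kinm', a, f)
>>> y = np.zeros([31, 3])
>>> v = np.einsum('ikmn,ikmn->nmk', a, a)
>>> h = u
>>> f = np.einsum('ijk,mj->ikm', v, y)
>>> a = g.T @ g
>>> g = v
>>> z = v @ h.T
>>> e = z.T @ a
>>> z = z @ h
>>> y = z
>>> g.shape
(11, 3, 19)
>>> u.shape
(5, 19)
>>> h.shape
(5, 19)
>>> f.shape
(11, 19, 31)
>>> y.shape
(11, 3, 19)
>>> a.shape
(11, 11)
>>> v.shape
(11, 3, 19)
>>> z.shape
(11, 3, 19)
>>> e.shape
(5, 3, 11)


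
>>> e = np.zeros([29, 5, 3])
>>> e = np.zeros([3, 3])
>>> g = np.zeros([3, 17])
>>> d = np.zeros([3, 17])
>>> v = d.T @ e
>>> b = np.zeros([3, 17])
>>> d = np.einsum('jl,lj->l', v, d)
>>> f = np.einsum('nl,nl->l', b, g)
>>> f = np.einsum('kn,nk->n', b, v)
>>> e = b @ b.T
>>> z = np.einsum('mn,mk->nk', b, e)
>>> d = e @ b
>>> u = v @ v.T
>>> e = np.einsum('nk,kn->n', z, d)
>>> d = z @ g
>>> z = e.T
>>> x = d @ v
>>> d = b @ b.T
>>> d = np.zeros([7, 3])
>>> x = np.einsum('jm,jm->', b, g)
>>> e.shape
(17,)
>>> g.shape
(3, 17)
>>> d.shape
(7, 3)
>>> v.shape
(17, 3)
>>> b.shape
(3, 17)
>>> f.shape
(17,)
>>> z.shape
(17,)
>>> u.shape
(17, 17)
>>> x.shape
()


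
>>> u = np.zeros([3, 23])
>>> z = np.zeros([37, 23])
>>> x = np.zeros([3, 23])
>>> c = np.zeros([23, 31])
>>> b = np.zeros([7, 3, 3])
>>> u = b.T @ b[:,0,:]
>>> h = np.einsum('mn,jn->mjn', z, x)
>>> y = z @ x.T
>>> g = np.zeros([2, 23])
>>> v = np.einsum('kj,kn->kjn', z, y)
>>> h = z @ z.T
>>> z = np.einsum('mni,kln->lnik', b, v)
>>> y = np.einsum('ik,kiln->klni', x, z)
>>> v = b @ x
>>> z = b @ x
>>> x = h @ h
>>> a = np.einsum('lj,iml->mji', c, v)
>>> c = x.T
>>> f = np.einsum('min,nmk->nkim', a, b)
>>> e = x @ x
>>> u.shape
(3, 3, 3)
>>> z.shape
(7, 3, 23)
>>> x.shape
(37, 37)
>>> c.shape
(37, 37)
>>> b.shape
(7, 3, 3)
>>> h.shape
(37, 37)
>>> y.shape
(23, 3, 37, 3)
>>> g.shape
(2, 23)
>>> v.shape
(7, 3, 23)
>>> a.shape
(3, 31, 7)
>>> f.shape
(7, 3, 31, 3)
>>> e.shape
(37, 37)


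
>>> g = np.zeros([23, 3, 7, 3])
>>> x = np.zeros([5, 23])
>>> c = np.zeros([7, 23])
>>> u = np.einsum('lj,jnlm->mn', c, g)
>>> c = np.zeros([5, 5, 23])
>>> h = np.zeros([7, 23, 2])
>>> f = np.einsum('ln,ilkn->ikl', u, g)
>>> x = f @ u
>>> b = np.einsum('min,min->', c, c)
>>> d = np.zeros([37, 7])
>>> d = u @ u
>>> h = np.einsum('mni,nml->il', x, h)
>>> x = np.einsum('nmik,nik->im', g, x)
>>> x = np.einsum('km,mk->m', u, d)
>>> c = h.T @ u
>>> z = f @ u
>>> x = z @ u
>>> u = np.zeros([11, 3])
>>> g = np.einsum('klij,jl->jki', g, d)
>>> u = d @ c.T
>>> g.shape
(3, 23, 7)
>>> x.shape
(23, 7, 3)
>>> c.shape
(2, 3)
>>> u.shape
(3, 2)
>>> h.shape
(3, 2)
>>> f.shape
(23, 7, 3)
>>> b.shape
()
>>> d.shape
(3, 3)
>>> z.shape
(23, 7, 3)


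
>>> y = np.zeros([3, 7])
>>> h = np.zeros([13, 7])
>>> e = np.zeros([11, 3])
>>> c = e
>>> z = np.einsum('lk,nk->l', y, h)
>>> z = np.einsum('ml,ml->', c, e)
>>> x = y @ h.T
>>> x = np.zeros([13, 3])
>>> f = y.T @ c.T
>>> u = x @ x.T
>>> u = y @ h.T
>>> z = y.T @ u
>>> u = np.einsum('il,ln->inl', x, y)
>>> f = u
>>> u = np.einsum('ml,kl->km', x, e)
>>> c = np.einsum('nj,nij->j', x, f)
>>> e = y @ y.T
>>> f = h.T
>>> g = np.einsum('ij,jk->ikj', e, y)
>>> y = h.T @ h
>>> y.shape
(7, 7)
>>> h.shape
(13, 7)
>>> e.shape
(3, 3)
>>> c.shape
(3,)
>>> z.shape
(7, 13)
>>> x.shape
(13, 3)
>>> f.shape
(7, 13)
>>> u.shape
(11, 13)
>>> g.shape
(3, 7, 3)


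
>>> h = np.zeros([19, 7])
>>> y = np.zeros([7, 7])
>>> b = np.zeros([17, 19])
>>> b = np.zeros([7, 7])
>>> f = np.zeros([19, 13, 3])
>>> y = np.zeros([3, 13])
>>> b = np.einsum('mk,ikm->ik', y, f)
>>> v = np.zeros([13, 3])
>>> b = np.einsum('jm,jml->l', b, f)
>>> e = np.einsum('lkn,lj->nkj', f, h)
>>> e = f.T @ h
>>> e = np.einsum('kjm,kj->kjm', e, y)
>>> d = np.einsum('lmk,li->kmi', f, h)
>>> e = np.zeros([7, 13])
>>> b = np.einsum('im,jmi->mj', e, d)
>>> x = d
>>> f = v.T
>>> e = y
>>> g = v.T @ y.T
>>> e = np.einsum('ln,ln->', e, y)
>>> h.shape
(19, 7)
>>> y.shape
(3, 13)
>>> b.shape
(13, 3)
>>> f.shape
(3, 13)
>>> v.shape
(13, 3)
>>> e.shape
()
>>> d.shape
(3, 13, 7)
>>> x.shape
(3, 13, 7)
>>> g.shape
(3, 3)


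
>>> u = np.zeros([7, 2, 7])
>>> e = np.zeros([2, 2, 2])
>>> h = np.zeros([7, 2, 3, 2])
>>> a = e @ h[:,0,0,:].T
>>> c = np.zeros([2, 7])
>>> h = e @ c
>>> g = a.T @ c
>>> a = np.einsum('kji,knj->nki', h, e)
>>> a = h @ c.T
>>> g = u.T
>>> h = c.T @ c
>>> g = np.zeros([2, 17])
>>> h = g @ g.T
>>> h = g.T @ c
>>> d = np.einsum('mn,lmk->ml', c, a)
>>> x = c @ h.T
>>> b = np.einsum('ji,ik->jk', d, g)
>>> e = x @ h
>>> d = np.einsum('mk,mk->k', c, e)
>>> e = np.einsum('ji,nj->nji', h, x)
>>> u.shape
(7, 2, 7)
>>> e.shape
(2, 17, 7)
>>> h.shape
(17, 7)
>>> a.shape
(2, 2, 2)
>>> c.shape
(2, 7)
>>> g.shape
(2, 17)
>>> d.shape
(7,)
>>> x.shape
(2, 17)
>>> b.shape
(2, 17)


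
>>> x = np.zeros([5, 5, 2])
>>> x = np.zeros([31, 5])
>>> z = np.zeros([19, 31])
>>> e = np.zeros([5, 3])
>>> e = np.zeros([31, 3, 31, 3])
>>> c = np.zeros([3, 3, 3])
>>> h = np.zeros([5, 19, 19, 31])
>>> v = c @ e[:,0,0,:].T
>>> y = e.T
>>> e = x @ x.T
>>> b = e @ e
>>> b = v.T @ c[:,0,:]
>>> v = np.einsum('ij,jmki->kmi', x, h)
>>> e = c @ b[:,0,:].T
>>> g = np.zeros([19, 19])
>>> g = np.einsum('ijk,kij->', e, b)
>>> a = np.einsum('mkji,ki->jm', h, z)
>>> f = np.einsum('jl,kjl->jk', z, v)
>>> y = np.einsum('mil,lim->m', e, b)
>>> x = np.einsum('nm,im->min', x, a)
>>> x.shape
(5, 19, 31)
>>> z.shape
(19, 31)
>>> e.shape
(3, 3, 31)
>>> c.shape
(3, 3, 3)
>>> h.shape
(5, 19, 19, 31)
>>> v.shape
(19, 19, 31)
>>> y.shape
(3,)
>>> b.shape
(31, 3, 3)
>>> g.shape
()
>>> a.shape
(19, 5)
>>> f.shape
(19, 19)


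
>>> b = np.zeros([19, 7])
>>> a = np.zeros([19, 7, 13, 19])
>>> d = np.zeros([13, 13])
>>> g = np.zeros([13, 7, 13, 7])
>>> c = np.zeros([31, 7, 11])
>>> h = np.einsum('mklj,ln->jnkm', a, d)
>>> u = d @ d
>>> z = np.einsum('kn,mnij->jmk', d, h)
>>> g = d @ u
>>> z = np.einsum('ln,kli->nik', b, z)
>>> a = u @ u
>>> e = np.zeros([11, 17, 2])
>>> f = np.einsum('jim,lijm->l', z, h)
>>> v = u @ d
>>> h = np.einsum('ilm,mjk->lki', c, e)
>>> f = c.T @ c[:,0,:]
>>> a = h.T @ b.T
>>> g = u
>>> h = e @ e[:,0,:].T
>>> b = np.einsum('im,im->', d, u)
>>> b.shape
()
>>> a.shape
(31, 2, 19)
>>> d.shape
(13, 13)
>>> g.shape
(13, 13)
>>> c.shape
(31, 7, 11)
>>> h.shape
(11, 17, 11)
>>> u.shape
(13, 13)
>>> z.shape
(7, 13, 19)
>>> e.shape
(11, 17, 2)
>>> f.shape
(11, 7, 11)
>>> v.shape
(13, 13)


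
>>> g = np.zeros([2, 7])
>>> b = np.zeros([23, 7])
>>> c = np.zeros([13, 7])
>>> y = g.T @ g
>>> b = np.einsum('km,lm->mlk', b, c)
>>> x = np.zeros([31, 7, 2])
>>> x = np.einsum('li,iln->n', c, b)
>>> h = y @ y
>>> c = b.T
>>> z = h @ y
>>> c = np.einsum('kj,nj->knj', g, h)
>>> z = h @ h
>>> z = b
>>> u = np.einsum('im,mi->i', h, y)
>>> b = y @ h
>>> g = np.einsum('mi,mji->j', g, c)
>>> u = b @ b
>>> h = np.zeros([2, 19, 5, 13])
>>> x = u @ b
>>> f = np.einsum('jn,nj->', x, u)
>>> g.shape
(7,)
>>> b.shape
(7, 7)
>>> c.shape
(2, 7, 7)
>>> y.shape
(7, 7)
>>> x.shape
(7, 7)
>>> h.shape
(2, 19, 5, 13)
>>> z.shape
(7, 13, 23)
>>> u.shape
(7, 7)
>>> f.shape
()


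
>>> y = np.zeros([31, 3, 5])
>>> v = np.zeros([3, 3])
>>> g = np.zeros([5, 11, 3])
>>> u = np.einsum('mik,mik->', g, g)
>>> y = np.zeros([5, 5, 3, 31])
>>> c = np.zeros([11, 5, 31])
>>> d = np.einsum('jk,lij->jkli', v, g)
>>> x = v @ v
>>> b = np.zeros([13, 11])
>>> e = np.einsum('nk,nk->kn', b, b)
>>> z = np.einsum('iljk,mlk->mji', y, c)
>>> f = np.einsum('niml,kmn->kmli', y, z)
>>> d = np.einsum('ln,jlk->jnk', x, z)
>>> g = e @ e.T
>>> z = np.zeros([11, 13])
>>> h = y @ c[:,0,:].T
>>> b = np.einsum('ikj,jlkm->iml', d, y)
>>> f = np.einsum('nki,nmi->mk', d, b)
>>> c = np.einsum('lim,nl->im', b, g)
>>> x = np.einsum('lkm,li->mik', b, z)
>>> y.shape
(5, 5, 3, 31)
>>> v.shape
(3, 3)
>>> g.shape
(11, 11)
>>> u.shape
()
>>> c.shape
(31, 5)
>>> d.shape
(11, 3, 5)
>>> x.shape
(5, 13, 31)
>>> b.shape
(11, 31, 5)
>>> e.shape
(11, 13)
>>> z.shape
(11, 13)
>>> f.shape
(31, 3)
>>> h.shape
(5, 5, 3, 11)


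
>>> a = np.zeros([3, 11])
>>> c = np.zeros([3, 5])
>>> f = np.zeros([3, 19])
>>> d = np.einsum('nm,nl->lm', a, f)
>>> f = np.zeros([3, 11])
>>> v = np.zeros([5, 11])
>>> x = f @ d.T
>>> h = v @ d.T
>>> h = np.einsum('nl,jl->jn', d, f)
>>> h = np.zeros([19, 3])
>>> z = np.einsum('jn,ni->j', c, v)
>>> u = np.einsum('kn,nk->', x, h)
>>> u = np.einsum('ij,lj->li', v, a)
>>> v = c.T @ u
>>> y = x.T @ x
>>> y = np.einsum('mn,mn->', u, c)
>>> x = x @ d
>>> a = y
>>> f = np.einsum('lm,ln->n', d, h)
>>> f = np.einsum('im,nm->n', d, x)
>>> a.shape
()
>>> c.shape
(3, 5)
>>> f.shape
(3,)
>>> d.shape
(19, 11)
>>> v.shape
(5, 5)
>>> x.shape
(3, 11)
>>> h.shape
(19, 3)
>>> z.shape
(3,)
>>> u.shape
(3, 5)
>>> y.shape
()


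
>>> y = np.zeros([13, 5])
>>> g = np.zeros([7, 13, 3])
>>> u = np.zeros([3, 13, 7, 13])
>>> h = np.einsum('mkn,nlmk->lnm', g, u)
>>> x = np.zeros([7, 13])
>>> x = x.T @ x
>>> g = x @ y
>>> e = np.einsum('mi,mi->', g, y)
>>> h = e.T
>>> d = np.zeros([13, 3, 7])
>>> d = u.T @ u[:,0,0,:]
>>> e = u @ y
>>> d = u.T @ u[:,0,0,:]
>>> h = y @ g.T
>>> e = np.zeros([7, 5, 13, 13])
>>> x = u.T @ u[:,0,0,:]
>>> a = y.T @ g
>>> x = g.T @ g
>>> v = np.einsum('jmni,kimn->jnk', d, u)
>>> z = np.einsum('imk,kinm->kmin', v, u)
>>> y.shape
(13, 5)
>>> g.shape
(13, 5)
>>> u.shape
(3, 13, 7, 13)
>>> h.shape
(13, 13)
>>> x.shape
(5, 5)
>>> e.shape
(7, 5, 13, 13)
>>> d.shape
(13, 7, 13, 13)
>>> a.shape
(5, 5)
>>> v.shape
(13, 13, 3)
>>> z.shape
(3, 13, 13, 7)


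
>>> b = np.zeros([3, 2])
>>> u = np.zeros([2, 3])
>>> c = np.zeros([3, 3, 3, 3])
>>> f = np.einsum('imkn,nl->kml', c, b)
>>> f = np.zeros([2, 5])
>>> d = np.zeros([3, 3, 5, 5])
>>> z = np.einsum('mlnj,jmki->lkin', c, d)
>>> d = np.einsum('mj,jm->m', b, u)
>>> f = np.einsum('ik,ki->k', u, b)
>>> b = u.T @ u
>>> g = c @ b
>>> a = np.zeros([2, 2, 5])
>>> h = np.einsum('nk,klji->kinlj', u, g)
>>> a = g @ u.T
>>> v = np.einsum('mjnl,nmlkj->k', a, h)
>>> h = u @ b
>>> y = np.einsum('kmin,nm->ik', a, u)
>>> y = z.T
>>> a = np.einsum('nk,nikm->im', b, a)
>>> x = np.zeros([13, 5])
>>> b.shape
(3, 3)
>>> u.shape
(2, 3)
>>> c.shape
(3, 3, 3, 3)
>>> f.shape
(3,)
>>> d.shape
(3,)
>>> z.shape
(3, 5, 5, 3)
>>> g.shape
(3, 3, 3, 3)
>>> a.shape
(3, 2)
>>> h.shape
(2, 3)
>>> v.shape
(3,)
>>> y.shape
(3, 5, 5, 3)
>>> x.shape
(13, 5)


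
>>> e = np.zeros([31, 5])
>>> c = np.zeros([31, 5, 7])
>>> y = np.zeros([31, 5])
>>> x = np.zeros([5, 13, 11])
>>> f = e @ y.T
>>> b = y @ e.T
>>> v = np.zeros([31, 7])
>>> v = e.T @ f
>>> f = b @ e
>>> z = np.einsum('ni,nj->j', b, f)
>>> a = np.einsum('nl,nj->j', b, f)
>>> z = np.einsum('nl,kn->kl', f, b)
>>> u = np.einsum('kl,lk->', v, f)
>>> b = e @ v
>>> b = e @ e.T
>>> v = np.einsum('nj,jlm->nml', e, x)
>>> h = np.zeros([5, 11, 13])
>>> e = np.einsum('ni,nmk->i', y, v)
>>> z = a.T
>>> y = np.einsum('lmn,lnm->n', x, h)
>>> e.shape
(5,)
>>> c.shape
(31, 5, 7)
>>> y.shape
(11,)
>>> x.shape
(5, 13, 11)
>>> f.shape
(31, 5)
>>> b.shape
(31, 31)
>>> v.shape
(31, 11, 13)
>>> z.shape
(5,)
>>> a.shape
(5,)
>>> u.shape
()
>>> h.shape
(5, 11, 13)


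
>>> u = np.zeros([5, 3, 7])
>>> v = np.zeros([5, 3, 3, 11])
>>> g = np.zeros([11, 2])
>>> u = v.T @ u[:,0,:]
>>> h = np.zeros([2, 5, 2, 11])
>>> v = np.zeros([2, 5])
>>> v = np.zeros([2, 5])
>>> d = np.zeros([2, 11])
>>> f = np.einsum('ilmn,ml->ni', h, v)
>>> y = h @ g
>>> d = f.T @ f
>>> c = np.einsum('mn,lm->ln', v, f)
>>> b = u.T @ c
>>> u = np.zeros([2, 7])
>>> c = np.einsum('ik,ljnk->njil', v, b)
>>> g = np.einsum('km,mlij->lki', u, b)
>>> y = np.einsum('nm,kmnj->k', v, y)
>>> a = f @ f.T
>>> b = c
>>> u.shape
(2, 7)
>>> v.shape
(2, 5)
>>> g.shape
(3, 2, 3)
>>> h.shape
(2, 5, 2, 11)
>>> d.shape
(2, 2)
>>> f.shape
(11, 2)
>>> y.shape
(2,)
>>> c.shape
(3, 3, 2, 7)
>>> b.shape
(3, 3, 2, 7)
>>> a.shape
(11, 11)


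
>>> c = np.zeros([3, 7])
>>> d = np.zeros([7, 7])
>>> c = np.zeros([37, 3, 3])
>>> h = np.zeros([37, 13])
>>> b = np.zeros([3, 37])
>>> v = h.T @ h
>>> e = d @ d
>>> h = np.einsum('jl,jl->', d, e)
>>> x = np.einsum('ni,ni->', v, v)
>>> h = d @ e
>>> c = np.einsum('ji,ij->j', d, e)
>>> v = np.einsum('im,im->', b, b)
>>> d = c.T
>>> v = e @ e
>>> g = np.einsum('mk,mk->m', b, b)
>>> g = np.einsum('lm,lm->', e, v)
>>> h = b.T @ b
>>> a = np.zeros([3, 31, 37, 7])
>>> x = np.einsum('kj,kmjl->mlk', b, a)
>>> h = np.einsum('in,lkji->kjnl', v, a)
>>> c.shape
(7,)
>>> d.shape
(7,)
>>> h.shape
(31, 37, 7, 3)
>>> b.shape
(3, 37)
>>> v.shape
(7, 7)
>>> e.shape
(7, 7)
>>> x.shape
(31, 7, 3)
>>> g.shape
()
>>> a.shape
(3, 31, 37, 7)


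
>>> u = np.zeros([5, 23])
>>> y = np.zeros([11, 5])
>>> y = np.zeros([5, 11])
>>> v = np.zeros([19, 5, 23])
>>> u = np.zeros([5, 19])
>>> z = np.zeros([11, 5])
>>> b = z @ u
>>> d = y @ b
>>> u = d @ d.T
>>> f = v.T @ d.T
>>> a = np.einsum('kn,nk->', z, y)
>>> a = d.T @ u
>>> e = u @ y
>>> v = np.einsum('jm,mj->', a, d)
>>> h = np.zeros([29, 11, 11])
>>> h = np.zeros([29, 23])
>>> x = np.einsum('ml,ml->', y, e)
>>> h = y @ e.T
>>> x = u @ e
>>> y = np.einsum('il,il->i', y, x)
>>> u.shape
(5, 5)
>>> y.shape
(5,)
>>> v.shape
()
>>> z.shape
(11, 5)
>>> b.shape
(11, 19)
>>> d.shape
(5, 19)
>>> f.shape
(23, 5, 5)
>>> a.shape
(19, 5)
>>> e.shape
(5, 11)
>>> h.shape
(5, 5)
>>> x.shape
(5, 11)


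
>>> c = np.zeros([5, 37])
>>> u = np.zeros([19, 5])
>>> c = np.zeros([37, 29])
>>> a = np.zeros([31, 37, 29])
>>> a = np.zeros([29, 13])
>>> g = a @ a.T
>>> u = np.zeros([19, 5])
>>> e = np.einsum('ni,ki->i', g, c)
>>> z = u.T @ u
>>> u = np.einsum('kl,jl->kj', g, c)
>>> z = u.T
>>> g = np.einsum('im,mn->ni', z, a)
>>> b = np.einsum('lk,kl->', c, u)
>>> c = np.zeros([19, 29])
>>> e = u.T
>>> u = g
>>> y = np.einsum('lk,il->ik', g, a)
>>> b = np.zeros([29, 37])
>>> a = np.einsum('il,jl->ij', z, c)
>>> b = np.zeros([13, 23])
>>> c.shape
(19, 29)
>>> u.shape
(13, 37)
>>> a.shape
(37, 19)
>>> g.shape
(13, 37)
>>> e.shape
(37, 29)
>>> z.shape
(37, 29)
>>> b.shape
(13, 23)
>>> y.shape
(29, 37)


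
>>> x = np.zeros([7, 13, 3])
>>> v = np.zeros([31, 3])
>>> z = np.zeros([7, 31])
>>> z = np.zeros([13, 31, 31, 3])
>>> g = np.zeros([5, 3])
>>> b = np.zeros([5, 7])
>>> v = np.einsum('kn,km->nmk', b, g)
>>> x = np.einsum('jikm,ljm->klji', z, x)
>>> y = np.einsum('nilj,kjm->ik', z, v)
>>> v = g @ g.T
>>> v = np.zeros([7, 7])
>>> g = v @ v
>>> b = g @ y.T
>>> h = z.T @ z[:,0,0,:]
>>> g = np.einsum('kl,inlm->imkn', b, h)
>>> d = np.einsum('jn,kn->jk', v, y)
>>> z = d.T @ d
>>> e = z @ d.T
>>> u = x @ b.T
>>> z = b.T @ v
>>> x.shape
(31, 7, 13, 31)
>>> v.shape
(7, 7)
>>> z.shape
(31, 7)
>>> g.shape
(3, 3, 7, 31)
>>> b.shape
(7, 31)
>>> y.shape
(31, 7)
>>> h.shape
(3, 31, 31, 3)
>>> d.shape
(7, 31)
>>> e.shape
(31, 7)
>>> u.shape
(31, 7, 13, 7)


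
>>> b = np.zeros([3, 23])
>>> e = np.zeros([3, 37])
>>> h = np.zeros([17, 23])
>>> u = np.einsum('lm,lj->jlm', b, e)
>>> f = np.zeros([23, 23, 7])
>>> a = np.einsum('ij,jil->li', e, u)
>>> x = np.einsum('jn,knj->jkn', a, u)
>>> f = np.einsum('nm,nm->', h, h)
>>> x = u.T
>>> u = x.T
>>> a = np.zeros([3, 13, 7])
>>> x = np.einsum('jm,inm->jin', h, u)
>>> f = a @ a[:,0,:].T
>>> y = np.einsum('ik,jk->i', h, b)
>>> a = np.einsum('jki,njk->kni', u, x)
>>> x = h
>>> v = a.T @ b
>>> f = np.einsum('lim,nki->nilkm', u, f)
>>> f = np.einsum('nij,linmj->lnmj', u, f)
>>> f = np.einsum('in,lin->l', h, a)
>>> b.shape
(3, 23)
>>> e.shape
(3, 37)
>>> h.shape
(17, 23)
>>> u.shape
(37, 3, 23)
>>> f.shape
(3,)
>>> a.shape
(3, 17, 23)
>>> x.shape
(17, 23)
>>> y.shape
(17,)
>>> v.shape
(23, 17, 23)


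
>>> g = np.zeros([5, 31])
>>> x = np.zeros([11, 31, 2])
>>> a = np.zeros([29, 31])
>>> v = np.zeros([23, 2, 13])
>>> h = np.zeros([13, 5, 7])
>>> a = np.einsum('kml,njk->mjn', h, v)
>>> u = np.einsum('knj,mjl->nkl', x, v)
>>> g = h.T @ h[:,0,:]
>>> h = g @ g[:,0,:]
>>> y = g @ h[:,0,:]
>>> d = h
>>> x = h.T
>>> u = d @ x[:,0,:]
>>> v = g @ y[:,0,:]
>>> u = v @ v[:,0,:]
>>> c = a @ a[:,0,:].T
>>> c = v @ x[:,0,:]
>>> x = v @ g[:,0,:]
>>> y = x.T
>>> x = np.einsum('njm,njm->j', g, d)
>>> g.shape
(7, 5, 7)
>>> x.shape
(5,)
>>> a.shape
(5, 2, 23)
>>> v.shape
(7, 5, 7)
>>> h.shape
(7, 5, 7)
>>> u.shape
(7, 5, 7)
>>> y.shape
(7, 5, 7)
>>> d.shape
(7, 5, 7)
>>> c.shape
(7, 5, 7)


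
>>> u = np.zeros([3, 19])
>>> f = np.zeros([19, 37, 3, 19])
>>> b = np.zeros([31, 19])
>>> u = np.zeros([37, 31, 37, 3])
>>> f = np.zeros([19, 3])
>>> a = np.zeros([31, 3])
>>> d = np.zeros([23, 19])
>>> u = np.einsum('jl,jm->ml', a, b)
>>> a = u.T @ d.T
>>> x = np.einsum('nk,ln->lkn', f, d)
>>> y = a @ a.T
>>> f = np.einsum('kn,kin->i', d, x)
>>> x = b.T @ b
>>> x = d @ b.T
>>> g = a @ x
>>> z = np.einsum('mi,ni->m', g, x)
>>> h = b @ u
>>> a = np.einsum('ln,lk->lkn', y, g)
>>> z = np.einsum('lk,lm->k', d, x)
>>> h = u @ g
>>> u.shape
(19, 3)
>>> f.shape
(3,)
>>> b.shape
(31, 19)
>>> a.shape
(3, 31, 3)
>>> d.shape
(23, 19)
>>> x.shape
(23, 31)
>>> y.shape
(3, 3)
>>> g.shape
(3, 31)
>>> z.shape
(19,)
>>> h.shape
(19, 31)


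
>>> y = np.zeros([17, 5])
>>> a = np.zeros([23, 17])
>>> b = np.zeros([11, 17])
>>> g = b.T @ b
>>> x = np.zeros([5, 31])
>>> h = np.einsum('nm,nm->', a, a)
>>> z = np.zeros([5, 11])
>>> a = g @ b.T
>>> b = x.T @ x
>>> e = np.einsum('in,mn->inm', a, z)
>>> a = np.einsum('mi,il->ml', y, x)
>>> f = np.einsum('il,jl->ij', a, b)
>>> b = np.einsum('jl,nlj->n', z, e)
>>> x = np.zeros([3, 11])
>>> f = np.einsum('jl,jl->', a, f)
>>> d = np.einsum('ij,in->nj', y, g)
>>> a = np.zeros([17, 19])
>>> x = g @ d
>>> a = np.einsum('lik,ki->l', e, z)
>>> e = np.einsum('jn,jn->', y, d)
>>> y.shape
(17, 5)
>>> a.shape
(17,)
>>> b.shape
(17,)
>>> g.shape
(17, 17)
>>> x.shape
(17, 5)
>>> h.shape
()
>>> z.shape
(5, 11)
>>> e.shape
()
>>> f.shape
()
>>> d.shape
(17, 5)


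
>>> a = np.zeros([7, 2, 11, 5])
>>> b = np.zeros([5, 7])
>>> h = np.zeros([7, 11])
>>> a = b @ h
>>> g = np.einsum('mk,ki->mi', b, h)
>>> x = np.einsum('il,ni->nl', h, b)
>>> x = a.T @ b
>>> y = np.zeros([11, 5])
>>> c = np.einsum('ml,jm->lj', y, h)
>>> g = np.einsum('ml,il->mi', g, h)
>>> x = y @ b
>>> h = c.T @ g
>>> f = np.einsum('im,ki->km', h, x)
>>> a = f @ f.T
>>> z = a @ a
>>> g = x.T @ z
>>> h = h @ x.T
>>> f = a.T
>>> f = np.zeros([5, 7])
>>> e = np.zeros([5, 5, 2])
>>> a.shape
(11, 11)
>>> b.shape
(5, 7)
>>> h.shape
(7, 11)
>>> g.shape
(7, 11)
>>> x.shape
(11, 7)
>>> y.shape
(11, 5)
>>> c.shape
(5, 7)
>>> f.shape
(5, 7)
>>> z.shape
(11, 11)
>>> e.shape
(5, 5, 2)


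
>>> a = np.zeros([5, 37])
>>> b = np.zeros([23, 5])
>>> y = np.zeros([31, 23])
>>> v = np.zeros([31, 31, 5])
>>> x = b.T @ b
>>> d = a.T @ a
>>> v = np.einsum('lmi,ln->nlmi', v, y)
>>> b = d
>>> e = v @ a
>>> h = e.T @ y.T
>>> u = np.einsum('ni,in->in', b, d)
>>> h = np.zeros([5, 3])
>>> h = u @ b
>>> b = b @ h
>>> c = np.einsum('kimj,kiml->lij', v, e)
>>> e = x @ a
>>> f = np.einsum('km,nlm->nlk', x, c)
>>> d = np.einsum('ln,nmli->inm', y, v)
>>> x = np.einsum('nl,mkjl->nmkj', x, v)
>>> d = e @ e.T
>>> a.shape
(5, 37)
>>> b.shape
(37, 37)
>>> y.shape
(31, 23)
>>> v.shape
(23, 31, 31, 5)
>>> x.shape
(5, 23, 31, 31)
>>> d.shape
(5, 5)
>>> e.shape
(5, 37)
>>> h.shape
(37, 37)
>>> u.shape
(37, 37)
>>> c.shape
(37, 31, 5)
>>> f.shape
(37, 31, 5)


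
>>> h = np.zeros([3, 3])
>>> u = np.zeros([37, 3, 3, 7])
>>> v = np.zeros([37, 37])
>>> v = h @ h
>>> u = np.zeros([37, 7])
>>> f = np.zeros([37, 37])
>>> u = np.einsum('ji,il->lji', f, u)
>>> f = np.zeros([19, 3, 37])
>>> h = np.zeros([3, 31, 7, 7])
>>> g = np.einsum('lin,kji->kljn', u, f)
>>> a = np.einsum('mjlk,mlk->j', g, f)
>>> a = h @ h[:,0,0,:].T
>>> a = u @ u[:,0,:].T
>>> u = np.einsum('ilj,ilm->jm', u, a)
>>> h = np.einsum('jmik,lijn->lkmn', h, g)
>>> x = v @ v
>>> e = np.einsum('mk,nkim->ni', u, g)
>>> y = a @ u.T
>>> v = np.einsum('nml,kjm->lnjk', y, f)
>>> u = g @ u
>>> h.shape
(19, 7, 31, 37)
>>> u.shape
(19, 7, 3, 7)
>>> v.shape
(37, 7, 3, 19)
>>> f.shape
(19, 3, 37)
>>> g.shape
(19, 7, 3, 37)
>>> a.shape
(7, 37, 7)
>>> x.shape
(3, 3)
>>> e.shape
(19, 3)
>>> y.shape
(7, 37, 37)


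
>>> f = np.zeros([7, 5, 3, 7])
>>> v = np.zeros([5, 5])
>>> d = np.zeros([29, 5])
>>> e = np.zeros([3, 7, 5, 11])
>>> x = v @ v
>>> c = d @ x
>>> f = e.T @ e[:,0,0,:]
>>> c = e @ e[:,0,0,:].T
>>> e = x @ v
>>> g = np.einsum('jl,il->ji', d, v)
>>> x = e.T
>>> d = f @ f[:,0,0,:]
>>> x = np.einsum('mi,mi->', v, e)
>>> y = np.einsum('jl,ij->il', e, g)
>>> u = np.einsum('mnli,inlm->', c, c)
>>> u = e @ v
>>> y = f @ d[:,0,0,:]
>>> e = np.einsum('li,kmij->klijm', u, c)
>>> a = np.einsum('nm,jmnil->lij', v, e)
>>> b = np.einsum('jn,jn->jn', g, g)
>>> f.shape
(11, 5, 7, 11)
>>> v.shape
(5, 5)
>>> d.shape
(11, 5, 7, 11)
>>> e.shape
(3, 5, 5, 3, 7)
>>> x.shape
()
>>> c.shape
(3, 7, 5, 3)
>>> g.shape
(29, 5)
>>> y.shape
(11, 5, 7, 11)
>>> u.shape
(5, 5)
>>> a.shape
(7, 3, 3)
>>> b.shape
(29, 5)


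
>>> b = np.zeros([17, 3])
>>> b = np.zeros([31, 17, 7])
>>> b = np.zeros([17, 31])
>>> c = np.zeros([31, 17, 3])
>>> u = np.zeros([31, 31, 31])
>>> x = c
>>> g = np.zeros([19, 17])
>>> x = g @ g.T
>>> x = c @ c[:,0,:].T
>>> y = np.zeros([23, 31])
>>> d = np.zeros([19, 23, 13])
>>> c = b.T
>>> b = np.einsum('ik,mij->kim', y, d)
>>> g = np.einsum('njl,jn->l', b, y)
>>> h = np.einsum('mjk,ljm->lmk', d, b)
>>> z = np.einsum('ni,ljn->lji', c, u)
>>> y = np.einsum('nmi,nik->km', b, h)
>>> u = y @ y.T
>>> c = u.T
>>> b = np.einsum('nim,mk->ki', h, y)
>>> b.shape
(23, 19)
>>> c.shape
(13, 13)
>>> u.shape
(13, 13)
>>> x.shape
(31, 17, 31)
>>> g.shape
(19,)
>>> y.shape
(13, 23)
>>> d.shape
(19, 23, 13)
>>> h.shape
(31, 19, 13)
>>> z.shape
(31, 31, 17)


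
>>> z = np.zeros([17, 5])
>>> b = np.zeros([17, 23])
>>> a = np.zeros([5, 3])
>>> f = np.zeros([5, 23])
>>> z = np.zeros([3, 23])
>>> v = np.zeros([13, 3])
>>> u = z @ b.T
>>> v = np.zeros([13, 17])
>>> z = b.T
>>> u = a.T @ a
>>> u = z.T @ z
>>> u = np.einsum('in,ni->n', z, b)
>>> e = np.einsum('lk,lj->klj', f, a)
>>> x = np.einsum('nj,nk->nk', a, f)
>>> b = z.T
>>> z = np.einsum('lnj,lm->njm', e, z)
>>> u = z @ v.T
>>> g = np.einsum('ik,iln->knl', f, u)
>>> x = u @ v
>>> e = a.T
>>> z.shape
(5, 3, 17)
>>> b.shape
(17, 23)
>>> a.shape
(5, 3)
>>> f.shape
(5, 23)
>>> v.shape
(13, 17)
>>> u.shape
(5, 3, 13)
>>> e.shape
(3, 5)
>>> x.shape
(5, 3, 17)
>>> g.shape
(23, 13, 3)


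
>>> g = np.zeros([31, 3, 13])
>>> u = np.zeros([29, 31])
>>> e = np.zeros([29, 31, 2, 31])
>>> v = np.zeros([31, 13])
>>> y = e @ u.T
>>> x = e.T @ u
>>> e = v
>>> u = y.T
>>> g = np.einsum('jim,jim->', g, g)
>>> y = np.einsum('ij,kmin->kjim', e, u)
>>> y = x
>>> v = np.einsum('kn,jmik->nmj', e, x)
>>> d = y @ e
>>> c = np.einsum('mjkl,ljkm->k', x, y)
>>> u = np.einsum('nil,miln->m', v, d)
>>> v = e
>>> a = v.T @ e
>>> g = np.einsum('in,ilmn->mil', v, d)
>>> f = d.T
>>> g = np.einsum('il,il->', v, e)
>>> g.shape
()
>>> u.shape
(31,)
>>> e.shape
(31, 13)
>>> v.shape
(31, 13)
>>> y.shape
(31, 2, 31, 31)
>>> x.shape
(31, 2, 31, 31)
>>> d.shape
(31, 2, 31, 13)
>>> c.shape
(31,)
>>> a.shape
(13, 13)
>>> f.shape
(13, 31, 2, 31)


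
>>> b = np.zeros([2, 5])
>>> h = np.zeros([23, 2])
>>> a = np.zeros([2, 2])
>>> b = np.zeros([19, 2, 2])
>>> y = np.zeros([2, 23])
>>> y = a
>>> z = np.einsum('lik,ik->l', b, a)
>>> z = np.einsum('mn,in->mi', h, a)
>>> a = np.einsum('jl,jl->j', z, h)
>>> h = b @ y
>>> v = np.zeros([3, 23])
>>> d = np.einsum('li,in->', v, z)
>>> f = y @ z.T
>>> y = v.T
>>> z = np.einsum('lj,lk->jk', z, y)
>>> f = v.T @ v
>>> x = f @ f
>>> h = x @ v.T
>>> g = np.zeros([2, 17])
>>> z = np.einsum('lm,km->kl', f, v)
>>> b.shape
(19, 2, 2)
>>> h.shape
(23, 3)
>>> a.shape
(23,)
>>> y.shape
(23, 3)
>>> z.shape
(3, 23)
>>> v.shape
(3, 23)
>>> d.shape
()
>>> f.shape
(23, 23)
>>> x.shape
(23, 23)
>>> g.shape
(2, 17)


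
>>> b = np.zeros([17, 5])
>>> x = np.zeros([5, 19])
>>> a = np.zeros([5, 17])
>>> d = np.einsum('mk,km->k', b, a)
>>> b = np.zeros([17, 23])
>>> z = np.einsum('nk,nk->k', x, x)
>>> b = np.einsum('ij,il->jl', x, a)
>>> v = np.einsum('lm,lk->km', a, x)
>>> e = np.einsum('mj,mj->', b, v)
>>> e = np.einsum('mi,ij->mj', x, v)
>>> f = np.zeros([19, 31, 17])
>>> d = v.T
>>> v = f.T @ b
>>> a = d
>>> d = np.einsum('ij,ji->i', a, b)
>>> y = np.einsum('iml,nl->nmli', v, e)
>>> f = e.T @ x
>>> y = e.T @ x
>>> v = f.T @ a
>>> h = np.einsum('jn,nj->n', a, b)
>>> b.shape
(19, 17)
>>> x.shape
(5, 19)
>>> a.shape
(17, 19)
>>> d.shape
(17,)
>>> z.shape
(19,)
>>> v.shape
(19, 19)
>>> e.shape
(5, 17)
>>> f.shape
(17, 19)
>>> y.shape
(17, 19)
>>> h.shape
(19,)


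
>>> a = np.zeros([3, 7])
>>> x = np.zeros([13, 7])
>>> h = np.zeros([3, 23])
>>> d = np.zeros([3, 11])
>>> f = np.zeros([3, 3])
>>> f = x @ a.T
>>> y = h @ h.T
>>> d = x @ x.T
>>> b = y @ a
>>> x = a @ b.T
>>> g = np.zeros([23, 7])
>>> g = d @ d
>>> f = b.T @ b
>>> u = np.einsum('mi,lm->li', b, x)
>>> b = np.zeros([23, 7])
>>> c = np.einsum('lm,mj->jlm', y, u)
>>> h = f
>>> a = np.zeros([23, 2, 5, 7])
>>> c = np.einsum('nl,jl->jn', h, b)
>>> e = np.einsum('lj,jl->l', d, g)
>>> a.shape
(23, 2, 5, 7)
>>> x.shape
(3, 3)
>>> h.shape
(7, 7)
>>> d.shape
(13, 13)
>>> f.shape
(7, 7)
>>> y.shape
(3, 3)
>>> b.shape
(23, 7)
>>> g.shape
(13, 13)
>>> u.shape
(3, 7)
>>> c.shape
(23, 7)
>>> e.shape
(13,)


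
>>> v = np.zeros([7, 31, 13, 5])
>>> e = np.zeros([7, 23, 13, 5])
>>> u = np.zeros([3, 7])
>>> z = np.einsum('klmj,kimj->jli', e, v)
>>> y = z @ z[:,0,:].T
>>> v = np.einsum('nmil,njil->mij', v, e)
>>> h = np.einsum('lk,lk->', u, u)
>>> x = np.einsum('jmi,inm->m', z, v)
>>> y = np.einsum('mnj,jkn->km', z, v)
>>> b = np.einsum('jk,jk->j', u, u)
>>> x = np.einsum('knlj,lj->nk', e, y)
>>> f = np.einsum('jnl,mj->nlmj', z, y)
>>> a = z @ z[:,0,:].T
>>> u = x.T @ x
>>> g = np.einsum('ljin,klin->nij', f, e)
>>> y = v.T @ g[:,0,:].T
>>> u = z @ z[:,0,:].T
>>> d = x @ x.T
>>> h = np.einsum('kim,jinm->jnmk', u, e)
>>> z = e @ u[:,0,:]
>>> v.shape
(31, 13, 23)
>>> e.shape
(7, 23, 13, 5)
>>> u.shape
(5, 23, 5)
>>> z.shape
(7, 23, 13, 5)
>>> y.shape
(23, 13, 5)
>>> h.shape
(7, 13, 5, 5)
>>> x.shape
(23, 7)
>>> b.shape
(3,)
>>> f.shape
(23, 31, 13, 5)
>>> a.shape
(5, 23, 5)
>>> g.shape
(5, 13, 31)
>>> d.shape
(23, 23)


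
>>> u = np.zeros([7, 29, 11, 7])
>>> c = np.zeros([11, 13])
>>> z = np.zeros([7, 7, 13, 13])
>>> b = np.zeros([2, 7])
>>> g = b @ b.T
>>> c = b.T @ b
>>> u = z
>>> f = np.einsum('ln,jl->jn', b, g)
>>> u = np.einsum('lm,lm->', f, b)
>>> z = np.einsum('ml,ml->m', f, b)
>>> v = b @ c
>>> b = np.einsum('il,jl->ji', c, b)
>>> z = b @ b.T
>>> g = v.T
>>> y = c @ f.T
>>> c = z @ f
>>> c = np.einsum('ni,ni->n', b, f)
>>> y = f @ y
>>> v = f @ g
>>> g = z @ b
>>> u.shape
()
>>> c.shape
(2,)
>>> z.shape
(2, 2)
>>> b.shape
(2, 7)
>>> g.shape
(2, 7)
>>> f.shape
(2, 7)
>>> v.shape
(2, 2)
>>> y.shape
(2, 2)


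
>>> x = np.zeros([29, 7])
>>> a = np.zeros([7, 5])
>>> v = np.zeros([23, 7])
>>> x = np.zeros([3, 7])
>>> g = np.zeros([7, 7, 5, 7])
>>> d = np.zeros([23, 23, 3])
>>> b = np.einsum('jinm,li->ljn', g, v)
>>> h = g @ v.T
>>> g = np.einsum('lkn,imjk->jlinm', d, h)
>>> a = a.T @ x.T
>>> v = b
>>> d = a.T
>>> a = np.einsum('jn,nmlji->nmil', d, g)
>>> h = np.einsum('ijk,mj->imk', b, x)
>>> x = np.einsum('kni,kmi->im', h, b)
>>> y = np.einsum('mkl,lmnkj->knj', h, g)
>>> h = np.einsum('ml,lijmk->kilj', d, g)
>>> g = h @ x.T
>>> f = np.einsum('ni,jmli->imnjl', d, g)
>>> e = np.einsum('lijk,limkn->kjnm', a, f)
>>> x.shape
(5, 7)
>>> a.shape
(5, 23, 7, 7)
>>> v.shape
(23, 7, 5)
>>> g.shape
(7, 23, 5, 5)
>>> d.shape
(3, 5)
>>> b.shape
(23, 7, 5)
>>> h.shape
(7, 23, 5, 7)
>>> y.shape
(3, 7, 7)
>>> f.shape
(5, 23, 3, 7, 5)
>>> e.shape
(7, 7, 5, 3)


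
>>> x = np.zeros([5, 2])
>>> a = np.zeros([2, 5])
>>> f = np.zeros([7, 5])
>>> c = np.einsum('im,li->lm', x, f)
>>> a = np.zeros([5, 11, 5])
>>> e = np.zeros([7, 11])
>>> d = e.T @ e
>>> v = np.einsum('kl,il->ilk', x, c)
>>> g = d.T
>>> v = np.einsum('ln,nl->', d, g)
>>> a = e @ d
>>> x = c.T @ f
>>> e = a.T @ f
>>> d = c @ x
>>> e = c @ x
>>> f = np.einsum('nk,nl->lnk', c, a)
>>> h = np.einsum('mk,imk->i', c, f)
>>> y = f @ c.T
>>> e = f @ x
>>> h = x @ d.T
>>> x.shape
(2, 5)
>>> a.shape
(7, 11)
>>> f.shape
(11, 7, 2)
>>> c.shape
(7, 2)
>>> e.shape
(11, 7, 5)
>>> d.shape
(7, 5)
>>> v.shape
()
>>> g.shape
(11, 11)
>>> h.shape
(2, 7)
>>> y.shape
(11, 7, 7)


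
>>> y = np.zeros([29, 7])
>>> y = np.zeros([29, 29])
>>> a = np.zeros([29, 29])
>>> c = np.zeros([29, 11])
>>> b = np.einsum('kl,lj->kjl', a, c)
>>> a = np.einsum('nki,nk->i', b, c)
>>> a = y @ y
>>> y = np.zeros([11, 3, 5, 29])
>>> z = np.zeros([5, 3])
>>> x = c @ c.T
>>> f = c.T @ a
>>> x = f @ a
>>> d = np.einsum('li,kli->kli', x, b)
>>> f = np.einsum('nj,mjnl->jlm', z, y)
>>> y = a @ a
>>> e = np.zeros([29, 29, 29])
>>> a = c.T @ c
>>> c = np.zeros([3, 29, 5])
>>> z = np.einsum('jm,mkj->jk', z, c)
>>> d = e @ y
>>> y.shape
(29, 29)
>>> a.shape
(11, 11)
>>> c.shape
(3, 29, 5)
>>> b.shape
(29, 11, 29)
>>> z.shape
(5, 29)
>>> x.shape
(11, 29)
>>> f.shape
(3, 29, 11)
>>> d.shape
(29, 29, 29)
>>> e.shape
(29, 29, 29)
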